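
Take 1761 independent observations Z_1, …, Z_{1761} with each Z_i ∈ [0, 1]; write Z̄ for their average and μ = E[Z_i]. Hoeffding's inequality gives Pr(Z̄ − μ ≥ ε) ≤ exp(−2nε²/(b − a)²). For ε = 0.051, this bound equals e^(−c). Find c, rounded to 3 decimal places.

9.161

c = 2nε²/(b − a)² = 2·1761·0.051² / 1² = 9.1607.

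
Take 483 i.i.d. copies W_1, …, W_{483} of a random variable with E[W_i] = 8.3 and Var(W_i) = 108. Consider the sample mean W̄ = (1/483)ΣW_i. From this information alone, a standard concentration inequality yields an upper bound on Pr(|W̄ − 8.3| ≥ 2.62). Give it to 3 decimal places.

0.033

With mean and variance of each term known, Chebyshev's inequality bounds the deviation of the sum (or sample mean).
Var(W̄) = Var(W_i)/n = 108/483 = 0.2236.
Chebyshev: Pr(|W̄ − 8.3| ≥ 2.62) ≤ Var(W̄)/(2.62)² = 108/(483·2.62²) = 0.0326.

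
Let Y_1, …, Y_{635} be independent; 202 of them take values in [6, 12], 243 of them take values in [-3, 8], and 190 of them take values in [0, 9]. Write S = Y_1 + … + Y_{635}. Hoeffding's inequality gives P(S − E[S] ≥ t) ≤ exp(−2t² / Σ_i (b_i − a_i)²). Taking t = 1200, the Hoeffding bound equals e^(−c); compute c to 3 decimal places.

Σ(b_i − a_i)² = 202·6² + 243·11² + 190·9² = 52065.
c = 2t² / 52065 = 2·1200² / 52065 = 55.3155.

55.315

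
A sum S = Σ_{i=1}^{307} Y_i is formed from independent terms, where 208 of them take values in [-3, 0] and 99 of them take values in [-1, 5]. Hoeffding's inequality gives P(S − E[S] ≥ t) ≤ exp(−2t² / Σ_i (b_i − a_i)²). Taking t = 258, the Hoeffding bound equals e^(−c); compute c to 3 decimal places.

Σ(b_i − a_i)² = 208·3² + 99·6² = 5436.
c = 2t² / 5436 = 2·258² / 5436 = 24.4901.

24.490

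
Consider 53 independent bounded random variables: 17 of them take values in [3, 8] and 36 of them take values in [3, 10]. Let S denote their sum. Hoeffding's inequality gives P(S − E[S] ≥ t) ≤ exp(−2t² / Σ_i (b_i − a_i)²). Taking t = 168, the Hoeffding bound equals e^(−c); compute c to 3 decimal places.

Σ(b_i − a_i)² = 17·5² + 36·7² = 2189.
c = 2t² / 2189 = 2·168² / 2189 = 25.7871.

25.787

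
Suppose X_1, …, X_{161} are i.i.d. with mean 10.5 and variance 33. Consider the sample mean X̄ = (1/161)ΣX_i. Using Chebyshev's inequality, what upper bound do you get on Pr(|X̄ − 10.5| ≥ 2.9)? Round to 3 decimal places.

0.024

Var(X̄) = Var(X_i)/n = 33/161 = 0.20497.
Chebyshev: Pr(|X̄ − 10.5| ≥ 2.9) ≤ Var(X̄)/(2.9)² = 33/(161·2.9²) = 0.0244.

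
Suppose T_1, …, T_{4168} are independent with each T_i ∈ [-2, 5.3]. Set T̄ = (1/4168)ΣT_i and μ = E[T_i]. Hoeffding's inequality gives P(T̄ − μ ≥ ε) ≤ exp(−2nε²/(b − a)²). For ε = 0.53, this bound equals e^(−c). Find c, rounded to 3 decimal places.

43.940

c = 2nε²/(b − a)² = 2·4168·0.53² / 7.3² = 43.9404.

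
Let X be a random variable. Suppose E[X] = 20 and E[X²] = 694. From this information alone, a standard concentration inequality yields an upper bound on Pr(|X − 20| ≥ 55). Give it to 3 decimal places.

0.097

The first two moments determine the variance, so Chebyshev's inequality is the sharpest standard bound available.
Var(X) = E[X²] − (E[X])² = 694 − 400 = 294.
Chebyshev's inequality: Pr(|X − μ| ≥ t) ≤ Var(X)/t² = 294/3025 = 0.0972.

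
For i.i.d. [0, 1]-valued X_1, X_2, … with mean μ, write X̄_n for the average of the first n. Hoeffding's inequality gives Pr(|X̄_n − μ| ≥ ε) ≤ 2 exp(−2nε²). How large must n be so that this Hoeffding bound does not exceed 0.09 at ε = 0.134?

87

Require 2·exp(−2nε²) ≤ 0.09, i.e. 2nε² ≥ ln(2/0.09) = 3.101093.
So n ≥ 3.101093 / (2·0.134²) = 86.353.
The smallest integer n is 87.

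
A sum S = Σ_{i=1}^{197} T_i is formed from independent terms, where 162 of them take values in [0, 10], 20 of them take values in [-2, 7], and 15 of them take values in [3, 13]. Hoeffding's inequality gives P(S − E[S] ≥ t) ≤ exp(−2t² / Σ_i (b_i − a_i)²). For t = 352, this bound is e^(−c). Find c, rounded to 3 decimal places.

12.827

Σ(b_i − a_i)² = 162·10² + 20·9² + 15·10² = 19320.
c = 2t² / 19320 = 2·352² / 19320 = 12.8265.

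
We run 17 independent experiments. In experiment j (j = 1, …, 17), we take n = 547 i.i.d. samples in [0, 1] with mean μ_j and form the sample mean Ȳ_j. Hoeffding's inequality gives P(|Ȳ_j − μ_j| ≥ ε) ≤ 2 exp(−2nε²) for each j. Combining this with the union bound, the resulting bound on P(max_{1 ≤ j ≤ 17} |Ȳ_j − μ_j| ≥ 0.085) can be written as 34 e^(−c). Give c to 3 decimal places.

Union bound over the 17 events: P(max_{1 ≤ j ≤ 17} |Ȳ_j − μ_j| ≥ 0.085) ≤ 17·2·exp(−2nε²) = 34 exp(−2·547·0.085²).
So c = 2·547·0.085² = 7.9041.

7.904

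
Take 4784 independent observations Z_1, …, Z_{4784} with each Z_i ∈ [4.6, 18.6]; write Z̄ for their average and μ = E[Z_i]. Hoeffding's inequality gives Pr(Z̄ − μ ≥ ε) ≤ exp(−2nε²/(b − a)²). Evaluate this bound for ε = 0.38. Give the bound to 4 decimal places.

0.0009

Exponent: 2nε²/(b − a)² = 2·4784·0.38² / 14² = 7.04908.
Bound = exp(−7.04908) = 0.00087.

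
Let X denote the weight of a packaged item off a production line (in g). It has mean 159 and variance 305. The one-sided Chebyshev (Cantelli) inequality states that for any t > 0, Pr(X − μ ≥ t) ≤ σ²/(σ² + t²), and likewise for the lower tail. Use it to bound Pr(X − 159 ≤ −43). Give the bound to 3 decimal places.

Here σ² = 305 and t = 43, so σ² + t² = 2154.
Cantelli's bound: 305/2154 = 0.1416.

0.142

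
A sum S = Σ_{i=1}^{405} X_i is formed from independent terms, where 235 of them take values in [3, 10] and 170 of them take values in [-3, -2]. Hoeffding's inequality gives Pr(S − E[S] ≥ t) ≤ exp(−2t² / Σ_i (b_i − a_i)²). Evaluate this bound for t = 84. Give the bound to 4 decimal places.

Σ(b_i − a_i)² = 235·7² + 170·1² = 11685.
Exponent = 2·84² / 11685 = 1.20770.
Bound = exp(−1.20770) = 0.29888.

0.2989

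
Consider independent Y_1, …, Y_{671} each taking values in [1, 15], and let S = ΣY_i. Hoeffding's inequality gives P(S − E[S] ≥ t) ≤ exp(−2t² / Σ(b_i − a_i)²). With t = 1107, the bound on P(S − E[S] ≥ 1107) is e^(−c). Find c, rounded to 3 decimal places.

Σ(b_i − a_i)² = 671·(14)² = 131516.
c = 2t²/131516 = 2·1107²/131516 = 18.6357.

18.636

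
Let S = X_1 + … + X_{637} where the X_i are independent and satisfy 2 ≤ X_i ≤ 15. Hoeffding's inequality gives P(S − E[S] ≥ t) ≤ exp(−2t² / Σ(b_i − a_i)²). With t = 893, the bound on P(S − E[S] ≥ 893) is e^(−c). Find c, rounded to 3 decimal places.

14.815

Σ(b_i − a_i)² = 637·(13)² = 107653.
c = 2t²/107653 = 2·893²/107653 = 14.8152.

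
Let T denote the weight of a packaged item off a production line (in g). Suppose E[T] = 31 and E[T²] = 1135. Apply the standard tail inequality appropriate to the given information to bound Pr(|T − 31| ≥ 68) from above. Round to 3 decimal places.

0.038

The first two moments determine the variance, so Chebyshev's inequality is the sharpest standard bound available.
Var(T) = E[T²] − (E[T])² = 1135 − 961 = 174.
Chebyshev's inequality: Pr(|T − μ| ≥ t) ≤ Var(T)/t² = 174/4624 = 0.0376.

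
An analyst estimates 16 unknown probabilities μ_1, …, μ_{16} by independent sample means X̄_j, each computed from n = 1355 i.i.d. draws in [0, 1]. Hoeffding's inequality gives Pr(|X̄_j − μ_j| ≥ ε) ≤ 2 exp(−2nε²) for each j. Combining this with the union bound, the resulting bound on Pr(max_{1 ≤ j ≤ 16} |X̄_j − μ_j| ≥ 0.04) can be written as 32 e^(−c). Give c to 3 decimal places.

4.336

Union bound over the 16 events: Pr(max_{1 ≤ j ≤ 16} |X̄_j − μ_j| ≥ 0.04) ≤ 16·2·exp(−2nε²) = 32 exp(−2·1355·0.04²).
So c = 2·1355·0.04² = 4.3360.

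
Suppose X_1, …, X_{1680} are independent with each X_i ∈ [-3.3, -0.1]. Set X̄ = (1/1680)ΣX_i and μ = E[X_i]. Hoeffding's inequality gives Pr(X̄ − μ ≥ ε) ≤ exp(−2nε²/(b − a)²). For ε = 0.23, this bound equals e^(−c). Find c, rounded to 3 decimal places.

17.358

c = 2nε²/(b − a)² = 2·1680·0.23² / 3.2² = 17.3578.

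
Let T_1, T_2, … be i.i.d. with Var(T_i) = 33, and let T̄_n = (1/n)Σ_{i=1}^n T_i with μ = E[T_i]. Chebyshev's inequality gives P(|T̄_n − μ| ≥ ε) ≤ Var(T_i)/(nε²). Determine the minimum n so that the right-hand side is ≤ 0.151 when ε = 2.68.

Require 33/(n·2.68²) ≤ 0.151, i.e. n ≥ 33/(0.151·2.68²) = 30.428.
The smallest integer n is 31.

31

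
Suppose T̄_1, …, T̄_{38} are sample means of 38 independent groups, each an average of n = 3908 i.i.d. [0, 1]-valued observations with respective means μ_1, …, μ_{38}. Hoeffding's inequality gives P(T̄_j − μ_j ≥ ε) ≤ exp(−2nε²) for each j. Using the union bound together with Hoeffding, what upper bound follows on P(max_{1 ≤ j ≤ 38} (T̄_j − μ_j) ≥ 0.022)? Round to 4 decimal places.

Per-experiment Hoeffding bound: exp(−2·3908·0.022²) = exp(−3.78294) = 0.022756.
Union bound over 38 events: 38·0.022756 = 0.86471.

0.8647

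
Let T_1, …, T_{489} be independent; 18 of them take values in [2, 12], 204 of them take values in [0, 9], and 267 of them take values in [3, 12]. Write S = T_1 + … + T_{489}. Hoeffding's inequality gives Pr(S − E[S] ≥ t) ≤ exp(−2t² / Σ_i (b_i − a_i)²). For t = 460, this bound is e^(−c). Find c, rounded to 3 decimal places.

10.593

Σ(b_i − a_i)² = 18·10² + 204·9² + 267·9² = 39951.
c = 2t² / 39951 = 2·460² / 39951 = 10.5930.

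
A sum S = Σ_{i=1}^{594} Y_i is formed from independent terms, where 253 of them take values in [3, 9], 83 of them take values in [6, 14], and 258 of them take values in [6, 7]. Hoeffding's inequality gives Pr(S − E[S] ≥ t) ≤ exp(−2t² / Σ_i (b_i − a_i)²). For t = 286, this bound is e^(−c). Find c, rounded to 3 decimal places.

Σ(b_i − a_i)² = 253·6² + 83·8² + 258·1² = 14678.
c = 2t² / 14678 = 2·286² / 14678 = 11.1454.

11.145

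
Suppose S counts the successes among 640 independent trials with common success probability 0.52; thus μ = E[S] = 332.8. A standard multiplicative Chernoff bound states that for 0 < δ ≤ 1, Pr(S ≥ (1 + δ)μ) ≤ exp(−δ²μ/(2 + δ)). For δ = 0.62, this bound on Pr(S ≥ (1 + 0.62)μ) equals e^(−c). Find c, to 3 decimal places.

48.828

c = δ²μ/(2 + δ) = 0.62²·332.8/(2 + 0.62) = 48.8276.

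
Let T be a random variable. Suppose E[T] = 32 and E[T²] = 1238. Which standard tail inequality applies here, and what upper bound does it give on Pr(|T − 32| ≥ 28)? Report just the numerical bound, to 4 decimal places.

The first two moments determine the variance, so Chebyshev's inequality is the sharpest standard bound available.
Var(T) = E[T²] − (E[T])² = 1238 − 1024 = 214.
Chebyshev's inequality: Pr(|T − μ| ≥ t) ≤ Var(T)/t² = 214/784 = 0.2730.

0.2730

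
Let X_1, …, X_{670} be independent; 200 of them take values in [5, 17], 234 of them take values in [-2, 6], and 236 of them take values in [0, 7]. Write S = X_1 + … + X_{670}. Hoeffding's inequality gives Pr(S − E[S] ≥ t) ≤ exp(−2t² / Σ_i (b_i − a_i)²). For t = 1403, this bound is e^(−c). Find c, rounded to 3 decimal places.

Σ(b_i − a_i)² = 200·12² + 234·8² + 236·7² = 55340.
c = 2t² / 55340 = 2·1403² / 55340 = 71.1387.

71.139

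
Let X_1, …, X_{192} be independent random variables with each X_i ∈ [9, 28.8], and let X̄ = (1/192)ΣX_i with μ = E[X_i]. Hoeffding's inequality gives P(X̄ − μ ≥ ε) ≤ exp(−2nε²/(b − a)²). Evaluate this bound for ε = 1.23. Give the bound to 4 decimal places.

Exponent: 2nε²/(b − a)² = 2·192·1.23² / 19.8² = 1.48187.
Bound = exp(−1.48187) = 0.22721.

0.2272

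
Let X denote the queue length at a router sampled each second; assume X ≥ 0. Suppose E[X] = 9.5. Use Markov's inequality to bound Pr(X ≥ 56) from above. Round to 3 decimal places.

Markov's inequality: for a non-negative random variable, Pr(X ≥ a) ≤ E[X]/a.
Here E[X] = 9.5 and a = 56, so the bound is 9.5/56 = 0.1696.

0.170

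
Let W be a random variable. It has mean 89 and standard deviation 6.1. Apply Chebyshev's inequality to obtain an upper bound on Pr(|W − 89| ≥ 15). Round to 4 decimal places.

0.1654

Chebyshev: Pr(|W − μ| ≥ t) ≤ Var(W)/t².
Var(W) = σ² = 6.1² = 37.21.
Bound = 37.21 / 225 = 0.1654.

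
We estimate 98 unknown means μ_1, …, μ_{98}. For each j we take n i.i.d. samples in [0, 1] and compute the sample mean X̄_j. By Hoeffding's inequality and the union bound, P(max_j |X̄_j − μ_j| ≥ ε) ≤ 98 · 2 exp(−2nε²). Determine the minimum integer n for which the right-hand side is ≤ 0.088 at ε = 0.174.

Need 2·98·exp(−2nε²) ≤ 0.088, i.e. exp(−2nε²) ≤ 0.088/196.
So 2nε² ≥ ln(196/0.088) = 7.708533.
Hence n ≥ 7.708533/(2·0.174²) = 127.304.
The smallest integer n is 128.

128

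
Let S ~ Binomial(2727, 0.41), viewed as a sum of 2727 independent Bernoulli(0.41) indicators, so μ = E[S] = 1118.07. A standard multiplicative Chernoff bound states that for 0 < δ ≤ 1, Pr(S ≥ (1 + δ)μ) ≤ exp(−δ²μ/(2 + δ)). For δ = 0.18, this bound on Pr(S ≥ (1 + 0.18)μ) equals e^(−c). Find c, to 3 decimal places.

16.617

c = δ²μ/(2 + δ) = 0.18²·1118.07/(2 + 0.18) = 16.6172.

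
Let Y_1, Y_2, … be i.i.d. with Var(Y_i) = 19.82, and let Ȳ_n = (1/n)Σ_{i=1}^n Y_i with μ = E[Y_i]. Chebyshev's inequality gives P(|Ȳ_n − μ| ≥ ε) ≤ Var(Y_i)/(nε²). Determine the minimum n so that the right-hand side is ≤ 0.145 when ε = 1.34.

Require 19.82/(n·1.34²) ≤ 0.145, i.e. n ≥ 19.82/(0.145·1.34²) = 76.125.
The smallest integer n is 77.

77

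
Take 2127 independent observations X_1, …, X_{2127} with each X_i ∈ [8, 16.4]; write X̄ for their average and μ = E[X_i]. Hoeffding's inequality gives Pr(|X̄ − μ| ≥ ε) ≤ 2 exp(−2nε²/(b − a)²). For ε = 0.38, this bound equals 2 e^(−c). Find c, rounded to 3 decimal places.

8.706

c = 2nε²/(b − a)² = 2·2127·0.38² / 8.4² = 8.7057.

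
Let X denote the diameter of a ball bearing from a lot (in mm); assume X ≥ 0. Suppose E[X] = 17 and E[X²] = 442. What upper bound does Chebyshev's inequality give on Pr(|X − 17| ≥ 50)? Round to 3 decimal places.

0.061

Var(X) = E[X²] − (E[X])² = 442 − 289 = 153.
Chebyshev's inequality: Pr(|X − μ| ≥ t) ≤ Var(X)/t² = 153/2500 = 0.0612.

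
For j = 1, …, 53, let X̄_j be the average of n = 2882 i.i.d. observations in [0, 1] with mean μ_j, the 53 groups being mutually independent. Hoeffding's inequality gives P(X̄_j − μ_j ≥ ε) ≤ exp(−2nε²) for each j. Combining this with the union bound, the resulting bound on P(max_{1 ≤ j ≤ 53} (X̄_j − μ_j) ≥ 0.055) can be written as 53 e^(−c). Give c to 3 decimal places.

Union bound over the 53 events: P(max_{1 ≤ j ≤ 53} (X̄_j − μ_j) ≥ 0.055) ≤ 53·exp(−2nε²) = 53 exp(−2·2882·0.055²).
So c = 2·2882·0.055² = 17.4361.

17.436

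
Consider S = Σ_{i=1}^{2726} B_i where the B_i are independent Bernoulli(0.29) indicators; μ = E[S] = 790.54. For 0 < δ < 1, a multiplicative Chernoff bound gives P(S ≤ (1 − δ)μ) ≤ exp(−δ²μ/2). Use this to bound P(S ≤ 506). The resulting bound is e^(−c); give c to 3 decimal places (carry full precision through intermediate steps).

51.207

Write 506 = (1 − δ)μ, so δ = 1 − 506/790.54 = 0.3599312…
Then the exponent is δ²μ/2 = (μ − 506)²/(2μ) = 51.207410.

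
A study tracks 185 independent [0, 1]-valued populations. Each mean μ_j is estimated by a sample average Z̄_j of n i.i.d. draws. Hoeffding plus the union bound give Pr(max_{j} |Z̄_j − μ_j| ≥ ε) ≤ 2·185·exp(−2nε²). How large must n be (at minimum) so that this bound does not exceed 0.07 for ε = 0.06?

Need 2·185·exp(−2nε²) ≤ 0.07, i.e. exp(−2nε²) ≤ 0.07/370.
So 2nε² ≥ ln(370/0.07) = 8.572763.
Hence n ≥ 8.572763/(2·0.06²) = 1190.662.
The smallest integer n is 1191.

1191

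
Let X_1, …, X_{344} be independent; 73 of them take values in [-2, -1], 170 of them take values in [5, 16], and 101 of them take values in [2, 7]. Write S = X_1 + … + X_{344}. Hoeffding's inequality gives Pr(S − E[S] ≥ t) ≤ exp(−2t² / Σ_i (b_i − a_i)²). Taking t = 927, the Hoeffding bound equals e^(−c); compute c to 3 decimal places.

Σ(b_i − a_i)² = 73·1² + 170·11² + 101·5² = 23168.
c = 2t² / 23168 = 2·927² / 23168 = 74.1824.

74.182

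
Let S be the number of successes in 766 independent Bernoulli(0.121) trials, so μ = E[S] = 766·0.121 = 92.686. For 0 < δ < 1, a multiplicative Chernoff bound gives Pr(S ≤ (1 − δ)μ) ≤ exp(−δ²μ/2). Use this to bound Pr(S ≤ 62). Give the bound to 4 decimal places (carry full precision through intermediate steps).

Write 62 = (1 − δ)μ, so δ = 1 − 62/92.686 = 0.3310748…
Then the exponent is δ²μ/2 = (μ − 62)²/(2μ) = 5.079681.
Bound = exp(−5.079681) = 0.00622.

0.0062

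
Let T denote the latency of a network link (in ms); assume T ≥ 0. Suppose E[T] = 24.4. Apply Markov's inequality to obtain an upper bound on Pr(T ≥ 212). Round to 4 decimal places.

0.1151

Markov's inequality: for a non-negative random variable, Pr(T ≥ a) ≤ E[T]/a.
Here E[T] = 24.4 and a = 212, so the bound is 24.4/212 = 0.1151.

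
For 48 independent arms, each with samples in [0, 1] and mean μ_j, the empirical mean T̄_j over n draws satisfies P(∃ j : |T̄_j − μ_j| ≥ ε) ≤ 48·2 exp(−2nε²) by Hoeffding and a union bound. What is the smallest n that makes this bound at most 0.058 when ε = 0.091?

Need 2·48·exp(−2nε²) ≤ 0.058, i.e. exp(−2nε²) ≤ 0.058/96.
So 2nε² ≥ ln(96/0.058) = 7.411660.
Hence n ≥ 7.411660/(2·0.091²) = 447.510.
The smallest integer n is 448.

448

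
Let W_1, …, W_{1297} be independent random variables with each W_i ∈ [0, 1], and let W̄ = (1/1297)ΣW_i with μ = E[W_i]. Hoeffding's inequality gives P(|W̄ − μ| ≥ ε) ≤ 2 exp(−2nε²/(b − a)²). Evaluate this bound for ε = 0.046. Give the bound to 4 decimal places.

Exponent: 2nε²/(b − a)² = 2·1297·0.046² / 1² = 5.48890.
Bound = 2·exp(−5.48890) = 0.00826.

0.0083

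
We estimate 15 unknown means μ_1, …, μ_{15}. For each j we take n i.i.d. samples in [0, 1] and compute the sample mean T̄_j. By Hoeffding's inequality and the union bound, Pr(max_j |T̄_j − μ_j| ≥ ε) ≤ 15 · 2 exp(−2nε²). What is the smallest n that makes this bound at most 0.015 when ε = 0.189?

Need 2·15·exp(−2nε²) ≤ 0.015, i.e. exp(−2nε²) ≤ 0.015/30.
So 2nε² ≥ ln(30/0.015) = 7.600902.
Hence n ≥ 7.600902/(2·0.189²) = 106.393.
The smallest integer n is 107.

107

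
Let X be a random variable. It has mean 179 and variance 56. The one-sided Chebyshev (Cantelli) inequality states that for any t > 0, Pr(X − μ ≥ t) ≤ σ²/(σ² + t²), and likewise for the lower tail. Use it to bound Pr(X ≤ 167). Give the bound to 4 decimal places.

Here σ² = 56 and t = 12, so σ² + t² = 200.
Cantelli's bound: 56/200 = 0.2800.

0.2800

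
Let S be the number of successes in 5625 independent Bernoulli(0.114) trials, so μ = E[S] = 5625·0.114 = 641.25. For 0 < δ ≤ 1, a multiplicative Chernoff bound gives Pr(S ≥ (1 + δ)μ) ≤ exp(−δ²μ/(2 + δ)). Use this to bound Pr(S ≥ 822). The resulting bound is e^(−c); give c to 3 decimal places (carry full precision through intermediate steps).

22.327

Write 822 = (1 + δ)μ, so δ = 822/641.25 − 1 = 0.2818713…
Then the exponent is δ²μ/(2 + δ) = (822 − μ)² / (μ·(2 + δ)) = 22.327396.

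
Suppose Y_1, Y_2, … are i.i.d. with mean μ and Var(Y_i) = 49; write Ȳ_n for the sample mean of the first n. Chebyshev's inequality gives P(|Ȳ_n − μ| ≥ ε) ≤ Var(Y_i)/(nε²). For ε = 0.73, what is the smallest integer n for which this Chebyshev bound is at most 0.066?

Require 49/(n·0.73²) ≤ 0.066, i.e. n ≥ 49/(0.066·0.73²) = 1393.177.
The smallest integer n is 1394.

1394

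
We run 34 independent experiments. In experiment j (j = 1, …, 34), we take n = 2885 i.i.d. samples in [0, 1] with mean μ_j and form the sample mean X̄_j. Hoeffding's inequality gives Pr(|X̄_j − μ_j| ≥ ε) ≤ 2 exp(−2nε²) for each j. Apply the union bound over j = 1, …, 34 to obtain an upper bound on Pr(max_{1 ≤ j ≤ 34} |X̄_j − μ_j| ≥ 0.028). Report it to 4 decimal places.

0.7377

Per-experiment Hoeffding bound: 2·exp(−2·2885·0.028²) = 2·exp(−4.52368) = 0.021698.
Union bound over 34 events: 34·0.021698 = 0.73773.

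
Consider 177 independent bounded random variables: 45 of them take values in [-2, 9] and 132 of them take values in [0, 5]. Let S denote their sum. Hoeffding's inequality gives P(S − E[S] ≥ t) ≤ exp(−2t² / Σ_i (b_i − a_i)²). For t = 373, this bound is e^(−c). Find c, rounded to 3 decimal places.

Σ(b_i − a_i)² = 45·11² + 132·5² = 8745.
c = 2t² / 8745 = 2·373² / 8745 = 31.8191.

31.819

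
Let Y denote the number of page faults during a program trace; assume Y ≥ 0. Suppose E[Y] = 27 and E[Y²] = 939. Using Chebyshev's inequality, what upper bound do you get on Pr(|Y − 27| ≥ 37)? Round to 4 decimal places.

0.1534

Var(Y) = E[Y²] − (E[Y])² = 939 − 729 = 210.
Chebyshev's inequality: Pr(|Y − μ| ≥ t) ≤ Var(Y)/t² = 210/1369 = 0.1534.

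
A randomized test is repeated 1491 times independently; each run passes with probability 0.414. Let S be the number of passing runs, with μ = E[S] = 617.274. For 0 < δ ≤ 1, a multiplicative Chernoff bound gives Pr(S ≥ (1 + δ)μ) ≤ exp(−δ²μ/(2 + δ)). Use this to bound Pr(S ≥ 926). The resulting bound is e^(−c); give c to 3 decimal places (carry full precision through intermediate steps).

Write 926 = (1 + δ)μ, so δ = 926/617.274 − 1 = 0.5001442…
Then the exponent is δ²μ/(2 + δ) = (926 − μ)² / (μ·(2 + δ)) = 61.759443.

61.759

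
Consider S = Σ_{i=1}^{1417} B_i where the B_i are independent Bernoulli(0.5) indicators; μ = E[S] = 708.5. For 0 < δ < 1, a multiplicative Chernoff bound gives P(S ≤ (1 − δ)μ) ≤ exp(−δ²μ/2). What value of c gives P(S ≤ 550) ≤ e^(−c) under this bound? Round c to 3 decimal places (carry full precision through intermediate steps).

Write 550 = (1 − δ)μ, so δ = 1 − 550/708.5 = 0.2237121…
Then the exponent is δ²μ/2 = (μ − 550)²/(2μ) = 17.729181.

17.729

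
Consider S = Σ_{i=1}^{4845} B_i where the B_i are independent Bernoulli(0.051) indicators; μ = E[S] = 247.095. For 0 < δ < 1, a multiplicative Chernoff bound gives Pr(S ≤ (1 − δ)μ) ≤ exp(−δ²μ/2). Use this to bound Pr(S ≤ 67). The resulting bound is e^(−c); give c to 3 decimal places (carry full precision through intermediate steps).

65.631

Write 67 = (1 − δ)μ, so δ = 1 − 67/247.095 = 0.7288492…
Then the exponent is δ²μ/2 = (μ − 67)²/(2μ) = 65.631051.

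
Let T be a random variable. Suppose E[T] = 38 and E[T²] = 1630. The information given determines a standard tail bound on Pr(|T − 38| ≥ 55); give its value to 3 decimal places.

The first two moments determine the variance, so Chebyshev's inequality is the sharpest standard bound available.
Var(T) = E[T²] − (E[T])² = 1630 − 1444 = 186.
Chebyshev's inequality: Pr(|T − μ| ≥ t) ≤ Var(T)/t² = 186/3025 = 0.0615.

0.061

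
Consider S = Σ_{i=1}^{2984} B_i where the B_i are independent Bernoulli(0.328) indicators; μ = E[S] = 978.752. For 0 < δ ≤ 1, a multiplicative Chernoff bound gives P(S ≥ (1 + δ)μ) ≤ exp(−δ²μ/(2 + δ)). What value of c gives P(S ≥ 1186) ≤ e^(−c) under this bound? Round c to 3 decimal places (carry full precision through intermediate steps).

19.841

Write 1186 = (1 + δ)μ, so δ = 1186/978.752 − 1 = 0.2117472…
Then the exponent is δ²μ/(2 + δ) = (1186 − μ)² / (μ·(2 + δ)) = 19.841411.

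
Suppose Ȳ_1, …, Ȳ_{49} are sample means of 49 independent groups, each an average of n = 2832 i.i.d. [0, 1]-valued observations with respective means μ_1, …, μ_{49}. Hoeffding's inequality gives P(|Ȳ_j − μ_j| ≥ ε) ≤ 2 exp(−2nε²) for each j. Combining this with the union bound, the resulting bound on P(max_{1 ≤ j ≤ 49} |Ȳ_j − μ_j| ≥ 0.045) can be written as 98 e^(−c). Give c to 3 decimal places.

11.470

Union bound over the 49 events: P(max_{1 ≤ j ≤ 49} |Ȳ_j − μ_j| ≥ 0.045) ≤ 49·2·exp(−2nε²) = 98 exp(−2·2832·0.045²).
So c = 2·2832·0.045² = 11.4696.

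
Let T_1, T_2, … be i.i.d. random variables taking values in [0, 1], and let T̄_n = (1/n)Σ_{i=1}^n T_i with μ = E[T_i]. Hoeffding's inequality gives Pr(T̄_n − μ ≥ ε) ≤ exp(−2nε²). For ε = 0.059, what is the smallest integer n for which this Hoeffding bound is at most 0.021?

555

Require exp(−2nε²) ≤ 0.021, i.e. 2nε² ≥ ln(1/0.021) = 3.863233.
So n ≥ 3.863233 / (2·0.059²) = 554.903.
The smallest integer n is 555.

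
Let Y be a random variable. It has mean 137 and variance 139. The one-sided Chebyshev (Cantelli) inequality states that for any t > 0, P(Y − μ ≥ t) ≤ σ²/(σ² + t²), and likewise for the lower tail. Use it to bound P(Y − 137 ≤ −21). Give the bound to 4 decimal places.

Here σ² = 139 and t = 21, so σ² + t² = 580.
Cantelli's bound: 139/580 = 0.2397.

0.2397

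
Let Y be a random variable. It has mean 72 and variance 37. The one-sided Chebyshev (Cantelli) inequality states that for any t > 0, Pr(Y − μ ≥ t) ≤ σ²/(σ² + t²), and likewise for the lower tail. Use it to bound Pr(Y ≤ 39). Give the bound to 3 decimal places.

Here σ² = 37 and t = 33, so σ² + t² = 1126.
Cantelli's bound: 37/1126 = 0.0329.

0.033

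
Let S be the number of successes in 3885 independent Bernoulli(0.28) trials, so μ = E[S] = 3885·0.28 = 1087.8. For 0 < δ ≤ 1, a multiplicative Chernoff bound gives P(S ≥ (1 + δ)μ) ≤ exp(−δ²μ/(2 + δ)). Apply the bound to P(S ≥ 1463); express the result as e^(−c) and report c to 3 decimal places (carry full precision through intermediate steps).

55.189

Write 1463 = (1 + δ)μ, so δ = 1463/1087.8 − 1 = 0.3449163…
Then the exponent is δ²μ/(2 + δ) = (1463 − μ)² / (μ·(2 + δ)) = 55.188584.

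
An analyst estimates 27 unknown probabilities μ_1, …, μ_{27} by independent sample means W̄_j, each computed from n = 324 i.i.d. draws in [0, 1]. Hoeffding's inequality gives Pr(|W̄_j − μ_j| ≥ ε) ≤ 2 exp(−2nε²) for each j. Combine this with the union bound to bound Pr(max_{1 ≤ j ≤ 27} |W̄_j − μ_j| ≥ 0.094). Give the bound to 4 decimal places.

Per-experiment Hoeffding bound: 2·exp(−2·324·0.094²) = 2·exp(−5.72573) = 0.006522.
Union bound over 27 events: 27·0.006522 = 0.17609.

0.1761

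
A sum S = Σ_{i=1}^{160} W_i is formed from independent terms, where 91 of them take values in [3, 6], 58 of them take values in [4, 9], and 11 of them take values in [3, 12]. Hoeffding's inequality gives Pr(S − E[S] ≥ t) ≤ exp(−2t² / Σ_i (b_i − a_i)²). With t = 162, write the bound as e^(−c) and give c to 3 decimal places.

Σ(b_i − a_i)² = 91·3² + 58·5² + 11·9² = 3160.
c = 2t² / 3160 = 2·162² / 3160 = 16.6101.

16.610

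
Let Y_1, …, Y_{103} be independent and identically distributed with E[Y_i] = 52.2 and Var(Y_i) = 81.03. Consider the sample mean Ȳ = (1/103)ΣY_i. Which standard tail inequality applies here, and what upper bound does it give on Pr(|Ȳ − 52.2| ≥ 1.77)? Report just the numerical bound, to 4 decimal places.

0.2511

With mean and variance of each term known, Chebyshev's inequality bounds the deviation of the sum (or sample mean).
Var(Ȳ) = Var(Y_i)/n = 81.03/103 = 0.7867.
Chebyshev: Pr(|Ȳ − 52.2| ≥ 1.77) ≤ Var(Ȳ)/(1.77)² = 81.03/(103·1.77²) = 0.2511.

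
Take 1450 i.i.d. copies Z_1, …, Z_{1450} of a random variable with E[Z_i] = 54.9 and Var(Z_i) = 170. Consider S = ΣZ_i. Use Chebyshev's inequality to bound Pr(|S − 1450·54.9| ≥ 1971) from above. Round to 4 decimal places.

Var(S) = n·Var(Z_i) = 1450·170 = 246500.
Chebyshev: Pr(|S − 1450·54.9| ≥ 1971) ≤ Var(S)/1971² = 246500/3884841 = 0.0635.

0.0635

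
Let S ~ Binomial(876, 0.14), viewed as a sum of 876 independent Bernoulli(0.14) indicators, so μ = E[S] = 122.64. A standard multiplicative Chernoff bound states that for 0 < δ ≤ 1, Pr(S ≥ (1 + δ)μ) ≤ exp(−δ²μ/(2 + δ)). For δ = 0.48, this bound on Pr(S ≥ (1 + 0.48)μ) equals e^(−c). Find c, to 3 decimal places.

c = δ²μ/(2 + δ) = 0.48²·122.64/(2 + 0.48) = 11.3937.

11.394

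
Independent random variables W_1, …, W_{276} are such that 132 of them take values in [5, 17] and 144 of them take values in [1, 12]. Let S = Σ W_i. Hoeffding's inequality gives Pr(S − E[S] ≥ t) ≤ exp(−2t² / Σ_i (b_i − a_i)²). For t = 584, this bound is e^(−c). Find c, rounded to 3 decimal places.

18.723

Σ(b_i − a_i)² = 132·12² + 144·11² = 36432.
c = 2t² / 36432 = 2·584² / 36432 = 18.7229.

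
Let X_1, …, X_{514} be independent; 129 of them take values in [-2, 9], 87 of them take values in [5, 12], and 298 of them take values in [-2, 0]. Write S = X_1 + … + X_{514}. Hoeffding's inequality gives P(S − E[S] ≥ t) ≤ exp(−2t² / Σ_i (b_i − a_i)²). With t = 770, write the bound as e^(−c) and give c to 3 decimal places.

56.295

Σ(b_i − a_i)² = 129·11² + 87·7² + 298·2² = 21064.
c = 2t² / 21064 = 2·770² / 21064 = 56.2951.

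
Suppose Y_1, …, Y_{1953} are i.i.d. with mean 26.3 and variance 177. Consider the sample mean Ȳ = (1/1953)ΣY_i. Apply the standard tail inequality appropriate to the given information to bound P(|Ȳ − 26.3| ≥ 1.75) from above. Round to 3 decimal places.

0.030

With mean and variance of each term known, Chebyshev's inequality bounds the deviation of the sum (or sample mean).
Var(Ȳ) = Var(Y_i)/n = 177/1953 = 0.09063.
Chebyshev: P(|Ȳ − 26.3| ≥ 1.75) ≤ Var(Ȳ)/(1.75)² = 177/(1953·1.75²) = 0.0296.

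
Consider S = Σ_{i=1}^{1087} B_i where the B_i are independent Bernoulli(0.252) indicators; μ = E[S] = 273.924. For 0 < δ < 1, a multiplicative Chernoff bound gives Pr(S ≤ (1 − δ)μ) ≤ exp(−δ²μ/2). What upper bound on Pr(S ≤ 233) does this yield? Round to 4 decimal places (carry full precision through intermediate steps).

0.0470

Write 233 = (1 − δ)μ, so δ = 1 − 233/273.924 = 0.1493991…
Then the exponent is δ²μ/2 = (μ − 233)²/(2μ) = 3.057004.
Bound = exp(−3.057004) = 0.04703.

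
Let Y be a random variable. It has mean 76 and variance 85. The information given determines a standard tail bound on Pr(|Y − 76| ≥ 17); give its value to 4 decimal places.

0.2941

Mean and variance are known, so Chebyshev's inequality applies.
Chebyshev: Pr(|Y − μ| ≥ t) ≤ Var(Y)/t².
Bound = 85 / 289 = 0.2941.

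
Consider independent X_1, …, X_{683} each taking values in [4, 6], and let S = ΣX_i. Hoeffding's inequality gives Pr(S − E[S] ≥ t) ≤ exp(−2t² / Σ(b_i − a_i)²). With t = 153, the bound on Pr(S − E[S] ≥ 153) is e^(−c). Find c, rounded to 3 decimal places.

Σ(b_i − a_i)² = 683·(2)² = 2732.
c = 2t²/2732 = 2·153²/2732 = 17.1369.

17.137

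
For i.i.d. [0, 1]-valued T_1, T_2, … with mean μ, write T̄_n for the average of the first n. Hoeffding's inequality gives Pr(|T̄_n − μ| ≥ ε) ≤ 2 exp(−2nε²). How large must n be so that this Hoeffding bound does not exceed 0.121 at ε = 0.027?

Require 2·exp(−2nε²) ≤ 0.121, i.e. 2nε² ≥ ln(2/0.121) = 2.805112.
So n ≥ 2.805112 / (2·0.027²) = 1923.945.
The smallest integer n is 1924.

1924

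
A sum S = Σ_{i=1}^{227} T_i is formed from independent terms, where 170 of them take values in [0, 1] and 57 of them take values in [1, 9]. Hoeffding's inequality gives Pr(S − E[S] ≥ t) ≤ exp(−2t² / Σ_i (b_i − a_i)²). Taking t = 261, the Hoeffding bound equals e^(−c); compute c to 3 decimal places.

Σ(b_i − a_i)² = 170·1² + 57·8² = 3818.
c = 2t² / 3818 = 2·261² / 3818 = 35.6841.

35.684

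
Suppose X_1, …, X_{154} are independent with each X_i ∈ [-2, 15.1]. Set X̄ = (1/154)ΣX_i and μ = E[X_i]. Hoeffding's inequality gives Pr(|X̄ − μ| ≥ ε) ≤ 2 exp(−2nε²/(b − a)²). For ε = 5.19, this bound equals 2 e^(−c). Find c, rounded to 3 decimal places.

c = 2nε²/(b − a)² = 2·154·5.19² / 17.1² = 28.3722.

28.372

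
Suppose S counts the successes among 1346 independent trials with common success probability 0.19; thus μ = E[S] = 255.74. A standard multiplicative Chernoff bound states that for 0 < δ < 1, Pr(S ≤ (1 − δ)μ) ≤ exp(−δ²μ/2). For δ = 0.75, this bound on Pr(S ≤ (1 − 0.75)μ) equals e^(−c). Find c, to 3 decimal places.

c = δ²μ/2 = 0.75²·255.74/2 = 71.9269.

71.927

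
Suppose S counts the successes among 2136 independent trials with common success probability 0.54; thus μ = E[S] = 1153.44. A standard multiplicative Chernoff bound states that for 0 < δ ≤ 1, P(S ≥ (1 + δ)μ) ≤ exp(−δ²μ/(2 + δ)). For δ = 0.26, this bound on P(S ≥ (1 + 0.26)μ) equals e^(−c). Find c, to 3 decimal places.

34.501

c = δ²μ/(2 + δ) = 0.26²·1153.44/(2 + 0.26) = 34.5011.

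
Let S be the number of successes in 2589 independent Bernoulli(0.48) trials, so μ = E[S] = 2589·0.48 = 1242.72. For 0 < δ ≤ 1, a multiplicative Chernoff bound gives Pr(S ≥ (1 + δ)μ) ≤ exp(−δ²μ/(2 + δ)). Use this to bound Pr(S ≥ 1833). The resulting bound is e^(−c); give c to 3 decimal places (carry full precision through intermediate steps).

Write 1833 = (1 + δ)μ, so δ = 1833/1242.72 − 1 = 0.4749903…
Then the exponent is δ²μ/(2 + δ) = (1833 − μ)² / (μ·(2 + δ)) = 113.284200.

113.284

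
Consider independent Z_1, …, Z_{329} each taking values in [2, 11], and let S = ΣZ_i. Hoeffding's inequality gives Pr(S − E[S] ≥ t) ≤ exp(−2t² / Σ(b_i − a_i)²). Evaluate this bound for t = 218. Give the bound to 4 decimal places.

0.0282

Σ(b_i − a_i)² = 329·(9)² = 26649.
Exponent = 2·218²/26649 = 3.5667.
Bound = exp(−3.5667) = 0.02825.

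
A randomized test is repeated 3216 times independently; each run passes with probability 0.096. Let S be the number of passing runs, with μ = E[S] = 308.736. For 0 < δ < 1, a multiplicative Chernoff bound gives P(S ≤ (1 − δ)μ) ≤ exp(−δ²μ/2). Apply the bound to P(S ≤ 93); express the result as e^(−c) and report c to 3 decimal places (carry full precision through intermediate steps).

Write 93 = (1 − δ)μ, so δ = 1 − 93/308.736 = 0.6987718…
Then the exponent is δ²μ/2 = (μ − 93)²/(2μ) = 75.375113.

75.375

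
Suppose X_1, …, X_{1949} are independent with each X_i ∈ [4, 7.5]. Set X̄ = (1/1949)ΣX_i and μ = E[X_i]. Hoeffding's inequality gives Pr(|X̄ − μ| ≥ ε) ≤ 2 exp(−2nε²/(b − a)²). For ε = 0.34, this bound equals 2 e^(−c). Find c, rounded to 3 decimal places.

c = 2nε²/(b − a)² = 2·1949·0.34² / 3.5² = 36.7844.

36.784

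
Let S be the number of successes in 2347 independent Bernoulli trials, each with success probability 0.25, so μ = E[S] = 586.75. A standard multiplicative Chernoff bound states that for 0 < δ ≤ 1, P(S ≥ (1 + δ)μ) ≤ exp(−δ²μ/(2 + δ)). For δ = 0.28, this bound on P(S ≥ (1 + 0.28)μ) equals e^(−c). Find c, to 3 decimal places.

20.176

c = δ²μ/(2 + δ) = 0.28²·586.75/(2 + 0.28) = 20.1760.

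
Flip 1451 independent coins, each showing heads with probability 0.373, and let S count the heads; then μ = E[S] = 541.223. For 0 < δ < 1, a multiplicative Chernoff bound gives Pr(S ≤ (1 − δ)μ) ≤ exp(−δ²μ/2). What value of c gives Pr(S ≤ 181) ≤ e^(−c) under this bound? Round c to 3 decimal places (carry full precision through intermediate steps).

Write 181 = (1 − δ)μ, so δ = 1 − 181/541.223 = 0.6655722…
Then the exponent is δ²μ/2 = (μ − 181)²/(2μ) = 119.877213.

119.877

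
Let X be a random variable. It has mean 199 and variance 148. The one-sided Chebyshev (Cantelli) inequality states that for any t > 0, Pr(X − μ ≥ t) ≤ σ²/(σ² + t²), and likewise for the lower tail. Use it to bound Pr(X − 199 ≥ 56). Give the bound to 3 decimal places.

Here σ² = 148 and t = 56, so σ² + t² = 3284.
Cantelli's bound: 148/3284 = 0.0451.

0.045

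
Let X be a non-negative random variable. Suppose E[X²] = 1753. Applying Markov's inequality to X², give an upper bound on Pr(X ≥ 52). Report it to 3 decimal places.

Since X ≥ 0, the event {X ≥ 52} is the same as {X² ≥ 2704}.
Markov's inequality applied to X² gives Pr(X² ≥ 2704) ≤ E[X²]/2704 = 1753/2704 = 0.6483.

0.648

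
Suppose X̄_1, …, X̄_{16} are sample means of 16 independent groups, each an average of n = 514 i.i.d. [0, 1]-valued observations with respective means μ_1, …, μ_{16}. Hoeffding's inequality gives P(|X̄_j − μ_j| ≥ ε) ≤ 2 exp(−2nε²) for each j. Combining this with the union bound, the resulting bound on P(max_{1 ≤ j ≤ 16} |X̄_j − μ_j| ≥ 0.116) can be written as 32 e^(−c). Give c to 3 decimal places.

Union bound over the 16 events: P(max_{1 ≤ j ≤ 16} |X̄_j − μ_j| ≥ 0.116) ≤ 16·2·exp(−2nε²) = 32 exp(−2·514·0.116²).
So c = 2·514·0.116² = 13.8328.

13.833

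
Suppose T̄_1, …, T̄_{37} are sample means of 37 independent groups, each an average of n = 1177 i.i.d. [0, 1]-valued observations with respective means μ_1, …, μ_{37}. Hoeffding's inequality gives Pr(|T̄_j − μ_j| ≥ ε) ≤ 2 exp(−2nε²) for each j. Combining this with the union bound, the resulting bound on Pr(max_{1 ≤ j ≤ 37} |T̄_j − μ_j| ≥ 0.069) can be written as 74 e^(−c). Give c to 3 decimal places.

Union bound over the 37 events: Pr(max_{1 ≤ j ≤ 37} |T̄_j − μ_j| ≥ 0.069) ≤ 37·2·exp(−2nε²) = 74 exp(−2·1177·0.069²).
So c = 2·1177·0.069² = 11.2074.

11.207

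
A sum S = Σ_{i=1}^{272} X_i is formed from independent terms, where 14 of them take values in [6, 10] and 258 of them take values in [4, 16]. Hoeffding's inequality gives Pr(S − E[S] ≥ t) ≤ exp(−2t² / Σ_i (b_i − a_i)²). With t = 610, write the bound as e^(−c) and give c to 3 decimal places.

Σ(b_i − a_i)² = 14·4² + 258·12² = 37376.
c = 2t² / 37376 = 2·610² / 37376 = 19.9112.

19.911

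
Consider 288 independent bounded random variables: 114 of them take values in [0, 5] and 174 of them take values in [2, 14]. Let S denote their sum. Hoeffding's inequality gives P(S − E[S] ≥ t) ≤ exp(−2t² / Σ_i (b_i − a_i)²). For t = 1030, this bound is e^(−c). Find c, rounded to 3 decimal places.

Σ(b_i − a_i)² = 114·5² + 174·12² = 27906.
c = 2t² / 27906 = 2·1030² / 27906 = 76.0338.

76.034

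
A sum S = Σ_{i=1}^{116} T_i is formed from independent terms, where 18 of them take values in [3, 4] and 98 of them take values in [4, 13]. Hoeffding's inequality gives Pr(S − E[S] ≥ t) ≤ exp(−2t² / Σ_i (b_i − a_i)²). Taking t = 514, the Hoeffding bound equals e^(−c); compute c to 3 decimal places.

66.414

Σ(b_i − a_i)² = 18·1² + 98·9² = 7956.
c = 2t² / 7956 = 2·514² / 7956 = 66.4143.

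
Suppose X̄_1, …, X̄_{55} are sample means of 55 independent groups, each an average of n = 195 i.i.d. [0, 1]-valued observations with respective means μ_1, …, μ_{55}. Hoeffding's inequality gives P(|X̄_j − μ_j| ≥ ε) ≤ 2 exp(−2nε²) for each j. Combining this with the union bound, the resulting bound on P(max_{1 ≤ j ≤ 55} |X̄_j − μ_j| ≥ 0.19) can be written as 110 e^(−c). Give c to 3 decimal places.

14.079

Union bound over the 55 events: P(max_{1 ≤ j ≤ 55} |X̄_j − μ_j| ≥ 0.19) ≤ 55·2·exp(−2nε²) = 110 exp(−2·195·0.19²).
So c = 2·195·0.19² = 14.0790.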